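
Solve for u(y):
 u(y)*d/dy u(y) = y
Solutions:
 u(y) = -sqrt(C1 + y^2)
 u(y) = sqrt(C1 + y^2)


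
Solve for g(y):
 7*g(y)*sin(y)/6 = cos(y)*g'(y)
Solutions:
 g(y) = C1/cos(y)^(7/6)


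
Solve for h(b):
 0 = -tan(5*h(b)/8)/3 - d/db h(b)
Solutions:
 h(b) = -8*asin(C1*exp(-5*b/24))/5 + 8*pi/5
 h(b) = 8*asin(C1*exp(-5*b/24))/5


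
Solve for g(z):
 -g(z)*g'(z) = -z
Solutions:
 g(z) = -sqrt(C1 + z^2)
 g(z) = sqrt(C1 + z^2)


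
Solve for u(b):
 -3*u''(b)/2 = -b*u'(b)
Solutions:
 u(b) = C1 + C2*erfi(sqrt(3)*b/3)


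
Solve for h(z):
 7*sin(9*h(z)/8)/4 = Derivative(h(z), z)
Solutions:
 -7*z/4 + 4*log(cos(9*h(z)/8) - 1)/9 - 4*log(cos(9*h(z)/8) + 1)/9 = C1


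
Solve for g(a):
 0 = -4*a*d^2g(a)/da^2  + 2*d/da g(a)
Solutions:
 g(a) = C1 + C2*a^(3/2)


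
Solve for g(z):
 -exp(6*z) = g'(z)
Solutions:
 g(z) = C1 - exp(6*z)/6


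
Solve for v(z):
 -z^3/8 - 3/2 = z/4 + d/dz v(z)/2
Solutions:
 v(z) = C1 - z^4/16 - z^2/4 - 3*z


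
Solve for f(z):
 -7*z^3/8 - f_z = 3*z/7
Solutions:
 f(z) = C1 - 7*z^4/32 - 3*z^2/14


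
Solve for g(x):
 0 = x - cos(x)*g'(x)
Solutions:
 g(x) = C1 + Integral(x/cos(x), x)


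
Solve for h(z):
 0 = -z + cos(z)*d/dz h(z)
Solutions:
 h(z) = C1 + Integral(z/cos(z), z)


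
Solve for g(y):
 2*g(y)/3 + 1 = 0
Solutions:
 g(y) = -3/2


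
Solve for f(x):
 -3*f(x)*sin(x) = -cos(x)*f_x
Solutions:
 f(x) = C1/cos(x)^3


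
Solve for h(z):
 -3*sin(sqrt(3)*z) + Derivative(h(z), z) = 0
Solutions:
 h(z) = C1 - sqrt(3)*cos(sqrt(3)*z)


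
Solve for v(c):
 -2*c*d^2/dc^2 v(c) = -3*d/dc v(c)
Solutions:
 v(c) = C1 + C2*c^(5/2)


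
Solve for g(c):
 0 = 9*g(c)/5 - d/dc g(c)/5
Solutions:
 g(c) = C1*exp(9*c)


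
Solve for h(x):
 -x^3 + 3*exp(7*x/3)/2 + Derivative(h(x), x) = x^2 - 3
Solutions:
 h(x) = C1 + x^4/4 + x^3/3 - 3*x - 9*exp(7*x/3)/14


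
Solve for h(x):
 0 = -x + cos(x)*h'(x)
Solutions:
 h(x) = C1 + Integral(x/cos(x), x)


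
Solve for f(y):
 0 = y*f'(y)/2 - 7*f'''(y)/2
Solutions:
 f(y) = C1 + Integral(C2*airyai(7^(2/3)*y/7) + C3*airybi(7^(2/3)*y/7), y)


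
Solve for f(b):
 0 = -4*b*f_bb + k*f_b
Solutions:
 f(b) = C1 + b^(re(k)/4 + 1)*(C2*sin(log(b)*Abs(im(k))/4) + C3*cos(log(b)*im(k)/4))


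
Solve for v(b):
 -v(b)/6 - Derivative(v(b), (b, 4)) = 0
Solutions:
 v(b) = (C1*sin(2^(1/4)*3^(3/4)*b/6) + C2*cos(2^(1/4)*3^(3/4)*b/6))*exp(-2^(1/4)*3^(3/4)*b/6) + (C3*sin(2^(1/4)*3^(3/4)*b/6) + C4*cos(2^(1/4)*3^(3/4)*b/6))*exp(2^(1/4)*3^(3/4)*b/6)


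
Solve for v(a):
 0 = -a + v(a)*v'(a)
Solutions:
 v(a) = -sqrt(C1 + a^2)
 v(a) = sqrt(C1 + a^2)


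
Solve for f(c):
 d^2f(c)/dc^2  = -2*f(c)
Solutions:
 f(c) = C1*sin(sqrt(2)*c) + C2*cos(sqrt(2)*c)


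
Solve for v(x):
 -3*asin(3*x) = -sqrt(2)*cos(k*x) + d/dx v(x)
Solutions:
 v(x) = C1 - 3*x*asin(3*x) - sqrt(1 - 9*x^2) + sqrt(2)*Piecewise((sin(k*x)/k, Ne(k, 0)), (x, True))


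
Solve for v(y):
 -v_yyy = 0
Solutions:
 v(y) = C1 + C2*y + C3*y^2


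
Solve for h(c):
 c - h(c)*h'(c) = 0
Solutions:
 h(c) = -sqrt(C1 + c^2)
 h(c) = sqrt(C1 + c^2)


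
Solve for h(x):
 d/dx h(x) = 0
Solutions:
 h(x) = C1


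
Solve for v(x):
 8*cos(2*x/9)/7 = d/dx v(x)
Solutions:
 v(x) = C1 + 36*sin(2*x/9)/7


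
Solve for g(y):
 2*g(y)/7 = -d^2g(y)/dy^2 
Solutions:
 g(y) = C1*sin(sqrt(14)*y/7) + C2*cos(sqrt(14)*y/7)


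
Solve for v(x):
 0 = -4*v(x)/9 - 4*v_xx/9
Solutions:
 v(x) = C1*sin(x) + C2*cos(x)


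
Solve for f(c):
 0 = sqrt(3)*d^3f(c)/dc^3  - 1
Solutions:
 f(c) = C1 + C2*c + C3*c^2 + sqrt(3)*c^3/18


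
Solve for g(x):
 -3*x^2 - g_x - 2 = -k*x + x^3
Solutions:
 g(x) = C1 + k*x^2/2 - x^4/4 - x^3 - 2*x


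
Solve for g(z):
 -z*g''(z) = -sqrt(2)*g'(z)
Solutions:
 g(z) = C1 + C2*z^(1 + sqrt(2))


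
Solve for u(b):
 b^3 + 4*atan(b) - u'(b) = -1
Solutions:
 u(b) = C1 + b^4/4 + 4*b*atan(b) + b - 2*log(b^2 + 1)


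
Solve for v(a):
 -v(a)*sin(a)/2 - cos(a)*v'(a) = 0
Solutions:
 v(a) = C1*sqrt(cos(a))


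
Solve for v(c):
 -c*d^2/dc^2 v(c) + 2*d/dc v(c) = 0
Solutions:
 v(c) = C1 + C2*c^3


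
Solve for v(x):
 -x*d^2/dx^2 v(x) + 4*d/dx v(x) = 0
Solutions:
 v(x) = C1 + C2*x^5


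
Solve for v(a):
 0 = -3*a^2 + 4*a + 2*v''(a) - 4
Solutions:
 v(a) = C1 + C2*a + a^4/8 - a^3/3 + a^2


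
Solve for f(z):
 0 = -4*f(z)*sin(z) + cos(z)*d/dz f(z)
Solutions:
 f(z) = C1/cos(z)^4


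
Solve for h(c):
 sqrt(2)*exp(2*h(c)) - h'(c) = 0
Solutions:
 h(c) = log(-sqrt(-1/(C1 + sqrt(2)*c))) - log(2)/2
 h(c) = log(-1/(C1 + sqrt(2)*c))/2 - log(2)/2


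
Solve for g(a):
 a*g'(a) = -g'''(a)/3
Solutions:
 g(a) = C1 + Integral(C2*airyai(-3^(1/3)*a) + C3*airybi(-3^(1/3)*a), a)


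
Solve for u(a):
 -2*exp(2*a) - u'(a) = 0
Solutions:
 u(a) = C1 - exp(2*a)


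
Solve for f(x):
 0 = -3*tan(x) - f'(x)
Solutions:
 f(x) = C1 + 3*log(cos(x))


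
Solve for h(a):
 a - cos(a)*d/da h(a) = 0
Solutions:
 h(a) = C1 + Integral(a/cos(a), a)


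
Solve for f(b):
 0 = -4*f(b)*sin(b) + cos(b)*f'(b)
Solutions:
 f(b) = C1/cos(b)^4


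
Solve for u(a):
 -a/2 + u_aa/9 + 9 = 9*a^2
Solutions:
 u(a) = C1 + C2*a + 27*a^4/4 + 3*a^3/4 - 81*a^2/2


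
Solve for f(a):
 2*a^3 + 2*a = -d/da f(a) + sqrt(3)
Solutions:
 f(a) = C1 - a^4/2 - a^2 + sqrt(3)*a


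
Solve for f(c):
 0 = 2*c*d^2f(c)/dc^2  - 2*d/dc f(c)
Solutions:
 f(c) = C1 + C2*c^2


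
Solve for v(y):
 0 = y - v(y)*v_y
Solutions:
 v(y) = -sqrt(C1 + y^2)
 v(y) = sqrt(C1 + y^2)


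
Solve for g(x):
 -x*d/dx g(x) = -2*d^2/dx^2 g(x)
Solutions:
 g(x) = C1 + C2*erfi(x/2)


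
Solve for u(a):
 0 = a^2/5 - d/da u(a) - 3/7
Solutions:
 u(a) = C1 + a^3/15 - 3*a/7


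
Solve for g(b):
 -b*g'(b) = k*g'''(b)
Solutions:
 g(b) = C1 + Integral(C2*airyai(b*(-1/k)^(1/3)) + C3*airybi(b*(-1/k)^(1/3)), b)


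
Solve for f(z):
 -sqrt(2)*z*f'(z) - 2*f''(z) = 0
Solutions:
 f(z) = C1 + C2*erf(2^(1/4)*z/2)


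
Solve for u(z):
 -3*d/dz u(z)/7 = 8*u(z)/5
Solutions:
 u(z) = C1*exp(-56*z/15)


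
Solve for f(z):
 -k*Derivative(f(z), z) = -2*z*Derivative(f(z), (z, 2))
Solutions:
 f(z) = C1 + z^(re(k)/2 + 1)*(C2*sin(log(z)*Abs(im(k))/2) + C3*cos(log(z)*im(k)/2))


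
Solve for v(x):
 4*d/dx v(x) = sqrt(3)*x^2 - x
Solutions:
 v(x) = C1 + sqrt(3)*x^3/12 - x^2/8


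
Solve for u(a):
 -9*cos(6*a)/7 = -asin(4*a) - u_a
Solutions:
 u(a) = C1 - a*asin(4*a) - sqrt(1 - 16*a^2)/4 + 3*sin(6*a)/14


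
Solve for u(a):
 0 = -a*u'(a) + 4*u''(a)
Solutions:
 u(a) = C1 + C2*erfi(sqrt(2)*a/4)


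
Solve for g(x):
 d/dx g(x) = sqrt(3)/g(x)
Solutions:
 g(x) = -sqrt(C1 + 2*sqrt(3)*x)
 g(x) = sqrt(C1 + 2*sqrt(3)*x)


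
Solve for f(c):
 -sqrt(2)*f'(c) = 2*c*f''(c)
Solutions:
 f(c) = C1 + C2*c^(1 - sqrt(2)/2)


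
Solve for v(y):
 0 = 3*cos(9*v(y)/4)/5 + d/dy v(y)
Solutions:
 3*y/5 - 2*log(sin(9*v(y)/4) - 1)/9 + 2*log(sin(9*v(y)/4) + 1)/9 = C1


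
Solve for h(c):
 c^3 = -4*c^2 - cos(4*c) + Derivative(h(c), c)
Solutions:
 h(c) = C1 + c^4/4 + 4*c^3/3 + sin(4*c)/4


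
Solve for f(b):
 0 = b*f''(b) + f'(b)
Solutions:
 f(b) = C1 + C2*log(b)


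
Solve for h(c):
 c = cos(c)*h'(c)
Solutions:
 h(c) = C1 + Integral(c/cos(c), c)


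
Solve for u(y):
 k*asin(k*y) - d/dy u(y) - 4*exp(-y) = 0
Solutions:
 u(y) = C1 + k*y*asin(k*y) + sqrt(-k^2*y^2 + 1) + 4*exp(-y)


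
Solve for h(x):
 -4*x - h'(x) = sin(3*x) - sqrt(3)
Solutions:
 h(x) = C1 - 2*x^2 + sqrt(3)*x + cos(3*x)/3


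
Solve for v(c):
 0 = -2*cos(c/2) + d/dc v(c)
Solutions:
 v(c) = C1 + 4*sin(c/2)


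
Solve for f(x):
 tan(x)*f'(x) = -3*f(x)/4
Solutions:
 f(x) = C1/sin(x)^(3/4)


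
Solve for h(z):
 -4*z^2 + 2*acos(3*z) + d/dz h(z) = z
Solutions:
 h(z) = C1 + 4*z^3/3 + z^2/2 - 2*z*acos(3*z) + 2*sqrt(1 - 9*z^2)/3


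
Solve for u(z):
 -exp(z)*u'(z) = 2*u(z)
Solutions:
 u(z) = C1*exp(2*exp(-z))


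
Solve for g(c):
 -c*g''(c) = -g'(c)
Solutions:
 g(c) = C1 + C2*c^2


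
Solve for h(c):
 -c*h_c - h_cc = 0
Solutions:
 h(c) = C1 + C2*erf(sqrt(2)*c/2)


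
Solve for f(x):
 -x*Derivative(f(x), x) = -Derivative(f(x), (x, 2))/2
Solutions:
 f(x) = C1 + C2*erfi(x)


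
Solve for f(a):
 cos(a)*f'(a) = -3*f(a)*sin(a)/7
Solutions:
 f(a) = C1*cos(a)^(3/7)


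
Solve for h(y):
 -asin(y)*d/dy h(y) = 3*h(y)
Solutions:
 h(y) = C1*exp(-3*Integral(1/asin(y), y))


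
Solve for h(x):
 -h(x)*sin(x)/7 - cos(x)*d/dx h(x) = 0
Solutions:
 h(x) = C1*cos(x)^(1/7)


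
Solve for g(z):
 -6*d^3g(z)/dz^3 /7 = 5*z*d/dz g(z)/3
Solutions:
 g(z) = C1 + Integral(C2*airyai(-420^(1/3)*z/6) + C3*airybi(-420^(1/3)*z/6), z)


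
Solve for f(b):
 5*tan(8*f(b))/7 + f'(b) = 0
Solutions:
 f(b) = -asin(C1*exp(-40*b/7))/8 + pi/8
 f(b) = asin(C1*exp(-40*b/7))/8


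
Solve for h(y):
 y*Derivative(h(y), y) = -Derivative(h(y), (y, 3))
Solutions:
 h(y) = C1 + Integral(C2*airyai(-y) + C3*airybi(-y), y)


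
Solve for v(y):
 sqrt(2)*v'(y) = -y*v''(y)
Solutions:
 v(y) = C1 + C2*y^(1 - sqrt(2))


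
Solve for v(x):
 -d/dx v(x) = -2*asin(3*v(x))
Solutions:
 Integral(1/asin(3*_y), (_y, v(x))) = C1 + 2*x


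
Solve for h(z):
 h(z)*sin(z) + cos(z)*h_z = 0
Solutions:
 h(z) = C1*cos(z)


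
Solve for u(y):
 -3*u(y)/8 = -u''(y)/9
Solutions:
 u(y) = C1*exp(-3*sqrt(6)*y/4) + C2*exp(3*sqrt(6)*y/4)


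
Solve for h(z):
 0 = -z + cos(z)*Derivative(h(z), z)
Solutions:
 h(z) = C1 + Integral(z/cos(z), z)


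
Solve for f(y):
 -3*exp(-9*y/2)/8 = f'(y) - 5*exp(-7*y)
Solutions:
 f(y) = C1 - 5*exp(-7*y)/7 + exp(-9*y/2)/12


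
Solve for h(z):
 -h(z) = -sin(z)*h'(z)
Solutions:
 h(z) = C1*sqrt(cos(z) - 1)/sqrt(cos(z) + 1)


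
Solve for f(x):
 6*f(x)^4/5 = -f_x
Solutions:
 f(x) = 5^(1/3)*(1/(C1 + 18*x))^(1/3)
 f(x) = 5^(1/3)*(-3^(2/3) - 3*3^(1/6)*I)*(1/(C1 + 6*x))^(1/3)/6
 f(x) = 5^(1/3)*(-3^(2/3) + 3*3^(1/6)*I)*(1/(C1 + 6*x))^(1/3)/6


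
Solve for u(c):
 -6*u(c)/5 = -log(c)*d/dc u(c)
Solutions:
 u(c) = C1*exp(6*li(c)/5)


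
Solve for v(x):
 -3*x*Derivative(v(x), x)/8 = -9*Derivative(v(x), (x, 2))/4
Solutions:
 v(x) = C1 + C2*erfi(sqrt(3)*x/6)


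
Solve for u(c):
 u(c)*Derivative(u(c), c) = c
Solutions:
 u(c) = -sqrt(C1 + c^2)
 u(c) = sqrt(C1 + c^2)


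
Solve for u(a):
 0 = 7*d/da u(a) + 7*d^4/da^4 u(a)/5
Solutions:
 u(a) = C1 + C4*exp(-5^(1/3)*a) + (C2*sin(sqrt(3)*5^(1/3)*a/2) + C3*cos(sqrt(3)*5^(1/3)*a/2))*exp(5^(1/3)*a/2)


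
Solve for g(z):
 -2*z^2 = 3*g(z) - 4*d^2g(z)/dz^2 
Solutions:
 g(z) = C1*exp(-sqrt(3)*z/2) + C2*exp(sqrt(3)*z/2) - 2*z^2/3 - 16/9


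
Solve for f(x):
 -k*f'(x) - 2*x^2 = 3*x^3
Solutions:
 f(x) = C1 - 3*x^4/(4*k) - 2*x^3/(3*k)


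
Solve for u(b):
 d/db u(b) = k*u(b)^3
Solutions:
 u(b) = -sqrt(2)*sqrt(-1/(C1 + b*k))/2
 u(b) = sqrt(2)*sqrt(-1/(C1 + b*k))/2


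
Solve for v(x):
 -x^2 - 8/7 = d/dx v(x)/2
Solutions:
 v(x) = C1 - 2*x^3/3 - 16*x/7


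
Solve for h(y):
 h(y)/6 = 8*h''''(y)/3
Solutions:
 h(y) = C1*exp(-y/2) + C2*exp(y/2) + C3*sin(y/2) + C4*cos(y/2)


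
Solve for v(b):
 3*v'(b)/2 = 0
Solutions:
 v(b) = C1


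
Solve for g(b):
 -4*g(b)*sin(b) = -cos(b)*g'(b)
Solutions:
 g(b) = C1/cos(b)^4


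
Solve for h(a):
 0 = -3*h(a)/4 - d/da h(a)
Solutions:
 h(a) = C1*exp(-3*a/4)


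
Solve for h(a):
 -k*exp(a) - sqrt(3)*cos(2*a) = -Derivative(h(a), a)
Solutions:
 h(a) = C1 + k*exp(a) + sqrt(3)*sin(2*a)/2


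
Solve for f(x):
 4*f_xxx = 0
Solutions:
 f(x) = C1 + C2*x + C3*x^2


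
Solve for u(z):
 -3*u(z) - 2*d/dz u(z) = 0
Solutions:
 u(z) = C1*exp(-3*z/2)


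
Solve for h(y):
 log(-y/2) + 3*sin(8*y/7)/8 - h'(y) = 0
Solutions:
 h(y) = C1 + y*log(-y) - y - y*log(2) - 21*cos(8*y/7)/64


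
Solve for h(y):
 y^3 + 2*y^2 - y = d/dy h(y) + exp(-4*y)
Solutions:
 h(y) = C1 + y^4/4 + 2*y^3/3 - y^2/2 + exp(-4*y)/4


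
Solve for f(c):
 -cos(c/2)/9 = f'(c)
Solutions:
 f(c) = C1 - 2*sin(c/2)/9


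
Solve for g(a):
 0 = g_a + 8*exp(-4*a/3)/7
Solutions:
 g(a) = C1 + 6*exp(-4*a/3)/7


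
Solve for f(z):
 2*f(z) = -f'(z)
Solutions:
 f(z) = C1*exp(-2*z)


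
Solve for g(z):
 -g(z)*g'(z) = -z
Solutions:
 g(z) = -sqrt(C1 + z^2)
 g(z) = sqrt(C1 + z^2)


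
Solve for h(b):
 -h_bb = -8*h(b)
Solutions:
 h(b) = C1*exp(-2*sqrt(2)*b) + C2*exp(2*sqrt(2)*b)


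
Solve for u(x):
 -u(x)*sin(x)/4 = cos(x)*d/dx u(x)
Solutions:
 u(x) = C1*cos(x)^(1/4)


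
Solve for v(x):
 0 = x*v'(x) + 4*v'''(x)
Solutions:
 v(x) = C1 + Integral(C2*airyai(-2^(1/3)*x/2) + C3*airybi(-2^(1/3)*x/2), x)


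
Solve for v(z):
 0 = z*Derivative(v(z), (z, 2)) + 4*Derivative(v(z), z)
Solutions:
 v(z) = C1 + C2/z^3


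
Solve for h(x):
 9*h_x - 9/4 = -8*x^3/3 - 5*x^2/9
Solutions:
 h(x) = C1 - 2*x^4/27 - 5*x^3/243 + x/4


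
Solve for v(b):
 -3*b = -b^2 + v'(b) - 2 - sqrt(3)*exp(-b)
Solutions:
 v(b) = C1 + b^3/3 - 3*b^2/2 + 2*b - sqrt(3)*exp(-b)


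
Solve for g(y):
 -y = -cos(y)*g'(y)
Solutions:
 g(y) = C1 + Integral(y/cos(y), y)


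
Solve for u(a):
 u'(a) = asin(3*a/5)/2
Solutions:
 u(a) = C1 + a*asin(3*a/5)/2 + sqrt(25 - 9*a^2)/6


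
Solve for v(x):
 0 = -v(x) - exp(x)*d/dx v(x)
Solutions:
 v(x) = C1*exp(exp(-x))


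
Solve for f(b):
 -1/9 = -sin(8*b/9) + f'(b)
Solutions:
 f(b) = C1 - b/9 - 9*cos(8*b/9)/8


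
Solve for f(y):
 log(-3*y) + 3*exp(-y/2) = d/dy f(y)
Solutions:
 f(y) = C1 + y*log(-y) + y*(-1 + log(3)) - 6*exp(-y/2)


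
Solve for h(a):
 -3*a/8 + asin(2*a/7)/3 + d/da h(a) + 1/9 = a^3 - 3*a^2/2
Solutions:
 h(a) = C1 + a^4/4 - a^3/2 + 3*a^2/16 - a*asin(2*a/7)/3 - a/9 - sqrt(49 - 4*a^2)/6


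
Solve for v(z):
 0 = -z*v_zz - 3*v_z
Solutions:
 v(z) = C1 + C2/z^2


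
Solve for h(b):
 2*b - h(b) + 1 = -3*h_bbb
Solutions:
 h(b) = C3*exp(3^(2/3)*b/3) + 2*b + (C1*sin(3^(1/6)*b/2) + C2*cos(3^(1/6)*b/2))*exp(-3^(2/3)*b/6) + 1


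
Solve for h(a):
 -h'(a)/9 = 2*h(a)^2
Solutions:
 h(a) = 1/(C1 + 18*a)


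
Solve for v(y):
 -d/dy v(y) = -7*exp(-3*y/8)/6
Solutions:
 v(y) = C1 - 28*exp(-3*y/8)/9


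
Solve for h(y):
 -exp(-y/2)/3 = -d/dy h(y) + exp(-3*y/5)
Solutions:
 h(y) = C1 - 2*exp(-y/2)/3 - 5*exp(-3*y/5)/3


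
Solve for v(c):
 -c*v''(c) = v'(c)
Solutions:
 v(c) = C1 + C2*log(c)


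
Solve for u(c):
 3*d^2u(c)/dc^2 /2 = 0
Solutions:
 u(c) = C1 + C2*c


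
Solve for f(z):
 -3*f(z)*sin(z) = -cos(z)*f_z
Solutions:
 f(z) = C1/cos(z)^3


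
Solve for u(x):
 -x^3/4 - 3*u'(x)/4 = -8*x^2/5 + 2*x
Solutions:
 u(x) = C1 - x^4/12 + 32*x^3/45 - 4*x^2/3


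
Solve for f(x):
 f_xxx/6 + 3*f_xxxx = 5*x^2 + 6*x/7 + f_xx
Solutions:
 f(x) = C1 + C2*x + C3*exp(x*(-1 + sqrt(433))/36) + C4*exp(-x*(1 + sqrt(433))/36) - 5*x^4/12 - 53*x^3/126 - 3833*x^2/252


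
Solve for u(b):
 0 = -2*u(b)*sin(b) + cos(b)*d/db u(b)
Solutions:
 u(b) = C1/cos(b)^2


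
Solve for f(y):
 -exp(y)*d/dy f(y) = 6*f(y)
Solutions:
 f(y) = C1*exp(6*exp(-y))


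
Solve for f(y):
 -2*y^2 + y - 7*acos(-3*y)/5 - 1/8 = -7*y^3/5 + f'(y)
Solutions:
 f(y) = C1 + 7*y^4/20 - 2*y^3/3 + y^2/2 - 7*y*acos(-3*y)/5 - y/8 - 7*sqrt(1 - 9*y^2)/15


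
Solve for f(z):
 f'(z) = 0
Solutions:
 f(z) = C1


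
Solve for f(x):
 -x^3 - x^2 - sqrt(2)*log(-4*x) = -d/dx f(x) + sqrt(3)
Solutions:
 f(x) = C1 + x^4/4 + x^3/3 + sqrt(2)*x*log(-x) + x*(-sqrt(2) + sqrt(3) + 2*sqrt(2)*log(2))


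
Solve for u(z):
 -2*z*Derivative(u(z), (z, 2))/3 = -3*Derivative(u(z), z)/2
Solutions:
 u(z) = C1 + C2*z^(13/4)


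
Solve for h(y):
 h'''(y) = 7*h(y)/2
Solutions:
 h(y) = C3*exp(2^(2/3)*7^(1/3)*y/2) + (C1*sin(2^(2/3)*sqrt(3)*7^(1/3)*y/4) + C2*cos(2^(2/3)*sqrt(3)*7^(1/3)*y/4))*exp(-2^(2/3)*7^(1/3)*y/4)


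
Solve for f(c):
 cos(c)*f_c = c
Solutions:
 f(c) = C1 + Integral(c/cos(c), c)


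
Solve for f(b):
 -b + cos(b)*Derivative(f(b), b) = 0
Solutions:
 f(b) = C1 + Integral(b/cos(b), b)


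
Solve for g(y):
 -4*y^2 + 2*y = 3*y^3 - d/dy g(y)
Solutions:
 g(y) = C1 + 3*y^4/4 + 4*y^3/3 - y^2


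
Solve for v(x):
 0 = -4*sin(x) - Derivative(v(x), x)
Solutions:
 v(x) = C1 + 4*cos(x)


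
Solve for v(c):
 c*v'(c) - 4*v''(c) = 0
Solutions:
 v(c) = C1 + C2*erfi(sqrt(2)*c/4)


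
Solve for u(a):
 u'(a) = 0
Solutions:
 u(a) = C1


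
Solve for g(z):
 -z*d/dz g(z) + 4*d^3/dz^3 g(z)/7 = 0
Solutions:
 g(z) = C1 + Integral(C2*airyai(14^(1/3)*z/2) + C3*airybi(14^(1/3)*z/2), z)


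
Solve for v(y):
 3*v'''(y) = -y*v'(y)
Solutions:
 v(y) = C1 + Integral(C2*airyai(-3^(2/3)*y/3) + C3*airybi(-3^(2/3)*y/3), y)


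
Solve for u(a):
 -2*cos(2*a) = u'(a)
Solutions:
 u(a) = C1 - sin(2*a)


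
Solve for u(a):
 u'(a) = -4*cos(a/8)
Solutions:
 u(a) = C1 - 32*sin(a/8)


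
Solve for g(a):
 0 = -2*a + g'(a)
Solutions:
 g(a) = C1 + a^2


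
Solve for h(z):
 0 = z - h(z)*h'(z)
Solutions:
 h(z) = -sqrt(C1 + z^2)
 h(z) = sqrt(C1 + z^2)


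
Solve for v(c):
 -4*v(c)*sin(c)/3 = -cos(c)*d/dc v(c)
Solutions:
 v(c) = C1/cos(c)^(4/3)


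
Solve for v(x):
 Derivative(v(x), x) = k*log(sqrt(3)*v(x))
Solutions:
 Integral(1/(2*log(_y) + log(3)), (_y, v(x))) = C1 + k*x/2


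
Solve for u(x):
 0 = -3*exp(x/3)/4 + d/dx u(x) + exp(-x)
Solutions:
 u(x) = C1 + 9*exp(x/3)/4 + exp(-x)


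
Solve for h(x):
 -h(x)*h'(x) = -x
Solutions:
 h(x) = -sqrt(C1 + x^2)
 h(x) = sqrt(C1 + x^2)


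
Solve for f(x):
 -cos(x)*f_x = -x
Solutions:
 f(x) = C1 + Integral(x/cos(x), x)


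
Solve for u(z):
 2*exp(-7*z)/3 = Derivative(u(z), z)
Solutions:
 u(z) = C1 - 2*exp(-7*z)/21


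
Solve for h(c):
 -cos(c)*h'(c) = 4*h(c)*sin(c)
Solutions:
 h(c) = C1*cos(c)^4


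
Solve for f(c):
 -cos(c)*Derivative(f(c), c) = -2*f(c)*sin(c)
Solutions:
 f(c) = C1/cos(c)^2


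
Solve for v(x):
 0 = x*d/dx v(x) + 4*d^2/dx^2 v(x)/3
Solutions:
 v(x) = C1 + C2*erf(sqrt(6)*x/4)


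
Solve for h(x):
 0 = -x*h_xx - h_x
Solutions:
 h(x) = C1 + C2*log(x)


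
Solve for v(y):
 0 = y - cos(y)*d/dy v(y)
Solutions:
 v(y) = C1 + Integral(y/cos(y), y)


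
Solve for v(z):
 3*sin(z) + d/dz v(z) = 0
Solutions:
 v(z) = C1 + 3*cos(z)


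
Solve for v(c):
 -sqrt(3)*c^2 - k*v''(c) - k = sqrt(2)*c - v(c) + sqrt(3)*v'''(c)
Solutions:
 v(c) = C1*exp(c*(-24*2^(1/3)*k^2/((-sqrt(3) + 3*I)*(2*k^3 + sqrt(-4*k^6 + (2*k^3 - 81)^2) - 81)^(1/3)) - 4*sqrt(3)*k + 2^(2/3)*sqrt(3)*(2*k^3 + sqrt(-4*k^6 + (2*k^3 - 81)^2) - 81)^(1/3) - 3*2^(2/3)*I*(2*k^3 + sqrt(-4*k^6 + (2*k^3 - 81)^2) - 81)^(1/3))/36) + C2*exp(c*(24*2^(1/3)*k^2/((sqrt(3) + 3*I)*(2*k^3 + sqrt(-4*k^6 + (2*k^3 - 81)^2) - 81)^(1/3)) - 4*sqrt(3)*k + 2^(2/3)*sqrt(3)*(2*k^3 + sqrt(-4*k^6 + (2*k^3 - 81)^2) - 81)^(1/3) + 3*2^(2/3)*I*(2*k^3 + sqrt(-4*k^6 + (2*k^3 - 81)^2) - 81)^(1/3))/36) + C3*exp(-sqrt(3)*c*(2*2^(1/3)*k^2/(2*k^3 + sqrt(-4*k^6 + (2*k^3 - 81)^2) - 81)^(1/3) + 2*k + 2^(2/3)*(2*k^3 + sqrt(-4*k^6 + (2*k^3 - 81)^2) - 81)^(1/3))/18) + sqrt(3)*c^2 + sqrt(2)*c + k + 2*sqrt(3)*k


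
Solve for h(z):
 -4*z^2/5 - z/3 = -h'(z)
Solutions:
 h(z) = C1 + 4*z^3/15 + z^2/6


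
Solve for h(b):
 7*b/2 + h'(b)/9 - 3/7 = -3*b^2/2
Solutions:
 h(b) = C1 - 9*b^3/2 - 63*b^2/4 + 27*b/7


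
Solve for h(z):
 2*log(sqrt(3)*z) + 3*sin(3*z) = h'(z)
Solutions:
 h(z) = C1 + 2*z*log(z) - 2*z + z*log(3) - cos(3*z)


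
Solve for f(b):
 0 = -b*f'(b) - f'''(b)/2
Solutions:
 f(b) = C1 + Integral(C2*airyai(-2^(1/3)*b) + C3*airybi(-2^(1/3)*b), b)


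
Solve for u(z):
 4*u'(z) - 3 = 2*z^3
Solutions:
 u(z) = C1 + z^4/8 + 3*z/4


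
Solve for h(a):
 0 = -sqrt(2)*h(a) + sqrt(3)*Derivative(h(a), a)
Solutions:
 h(a) = C1*exp(sqrt(6)*a/3)


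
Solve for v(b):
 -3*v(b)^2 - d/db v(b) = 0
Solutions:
 v(b) = 1/(C1 + 3*b)


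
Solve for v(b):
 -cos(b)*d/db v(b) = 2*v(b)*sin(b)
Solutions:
 v(b) = C1*cos(b)^2


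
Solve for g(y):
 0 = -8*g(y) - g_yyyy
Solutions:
 g(y) = (C1*sin(2^(1/4)*y) + C2*cos(2^(1/4)*y))*exp(-2^(1/4)*y) + (C3*sin(2^(1/4)*y) + C4*cos(2^(1/4)*y))*exp(2^(1/4)*y)


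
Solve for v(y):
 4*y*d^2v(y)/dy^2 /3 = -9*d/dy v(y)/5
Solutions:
 v(y) = C1 + C2/y^(7/20)


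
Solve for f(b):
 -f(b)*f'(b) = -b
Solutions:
 f(b) = -sqrt(C1 + b^2)
 f(b) = sqrt(C1 + b^2)


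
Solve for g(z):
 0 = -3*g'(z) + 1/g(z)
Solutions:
 g(z) = -sqrt(C1 + 6*z)/3
 g(z) = sqrt(C1 + 6*z)/3


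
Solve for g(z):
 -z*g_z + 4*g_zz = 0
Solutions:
 g(z) = C1 + C2*erfi(sqrt(2)*z/4)


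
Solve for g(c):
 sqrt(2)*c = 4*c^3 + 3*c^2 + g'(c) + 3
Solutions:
 g(c) = C1 - c^4 - c^3 + sqrt(2)*c^2/2 - 3*c


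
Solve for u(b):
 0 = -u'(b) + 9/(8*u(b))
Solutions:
 u(b) = -sqrt(C1 + 9*b)/2
 u(b) = sqrt(C1 + 9*b)/2


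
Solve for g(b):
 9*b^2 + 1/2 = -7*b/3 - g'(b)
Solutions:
 g(b) = C1 - 3*b^3 - 7*b^2/6 - b/2


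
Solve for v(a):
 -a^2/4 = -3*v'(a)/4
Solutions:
 v(a) = C1 + a^3/9


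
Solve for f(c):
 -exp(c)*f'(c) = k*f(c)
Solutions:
 f(c) = C1*exp(k*exp(-c))


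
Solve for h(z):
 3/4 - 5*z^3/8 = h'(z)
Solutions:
 h(z) = C1 - 5*z^4/32 + 3*z/4


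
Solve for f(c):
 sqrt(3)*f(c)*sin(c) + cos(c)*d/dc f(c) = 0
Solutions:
 f(c) = C1*cos(c)^(sqrt(3))


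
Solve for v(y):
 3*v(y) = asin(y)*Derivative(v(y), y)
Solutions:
 v(y) = C1*exp(3*Integral(1/asin(y), y))


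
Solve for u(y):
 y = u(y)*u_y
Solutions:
 u(y) = -sqrt(C1 + y^2)
 u(y) = sqrt(C1 + y^2)


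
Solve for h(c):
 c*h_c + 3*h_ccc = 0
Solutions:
 h(c) = C1 + Integral(C2*airyai(-3^(2/3)*c/3) + C3*airybi(-3^(2/3)*c/3), c)


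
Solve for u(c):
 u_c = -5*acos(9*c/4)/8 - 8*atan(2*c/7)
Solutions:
 u(c) = C1 - 5*c*acos(9*c/4)/8 - 8*c*atan(2*c/7) + 5*sqrt(16 - 81*c^2)/72 + 14*log(4*c^2 + 49)


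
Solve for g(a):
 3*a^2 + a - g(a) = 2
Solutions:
 g(a) = 3*a^2 + a - 2


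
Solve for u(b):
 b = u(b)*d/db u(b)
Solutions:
 u(b) = -sqrt(C1 + b^2)
 u(b) = sqrt(C1 + b^2)


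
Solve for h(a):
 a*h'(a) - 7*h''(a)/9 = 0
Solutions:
 h(a) = C1 + C2*erfi(3*sqrt(14)*a/14)


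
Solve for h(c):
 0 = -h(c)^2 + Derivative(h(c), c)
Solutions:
 h(c) = -1/(C1 + c)


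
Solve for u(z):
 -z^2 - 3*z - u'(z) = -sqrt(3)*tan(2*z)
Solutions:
 u(z) = C1 - z^3/3 - 3*z^2/2 - sqrt(3)*log(cos(2*z))/2


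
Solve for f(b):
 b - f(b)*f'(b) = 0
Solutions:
 f(b) = -sqrt(C1 + b^2)
 f(b) = sqrt(C1 + b^2)


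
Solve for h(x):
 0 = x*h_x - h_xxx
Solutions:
 h(x) = C1 + Integral(C2*airyai(x) + C3*airybi(x), x)


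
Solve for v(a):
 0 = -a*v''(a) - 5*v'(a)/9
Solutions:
 v(a) = C1 + C2*a^(4/9)


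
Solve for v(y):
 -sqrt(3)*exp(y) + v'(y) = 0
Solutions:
 v(y) = C1 + sqrt(3)*exp(y)


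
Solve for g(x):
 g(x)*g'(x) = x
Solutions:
 g(x) = -sqrt(C1 + x^2)
 g(x) = sqrt(C1 + x^2)


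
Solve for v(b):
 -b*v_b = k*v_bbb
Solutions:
 v(b) = C1 + Integral(C2*airyai(b*(-1/k)^(1/3)) + C3*airybi(b*(-1/k)^(1/3)), b)


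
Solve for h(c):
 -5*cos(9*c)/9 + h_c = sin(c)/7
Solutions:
 h(c) = C1 + 5*sin(9*c)/81 - cos(c)/7


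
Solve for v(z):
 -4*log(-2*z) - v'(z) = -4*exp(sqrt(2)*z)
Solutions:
 v(z) = C1 - 4*z*log(-z) + 4*z*(1 - log(2)) + 2*sqrt(2)*exp(sqrt(2)*z)


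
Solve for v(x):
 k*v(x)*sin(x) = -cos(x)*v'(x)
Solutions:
 v(x) = C1*exp(k*log(cos(x)))


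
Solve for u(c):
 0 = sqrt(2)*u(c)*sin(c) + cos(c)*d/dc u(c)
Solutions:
 u(c) = C1*cos(c)^(sqrt(2))


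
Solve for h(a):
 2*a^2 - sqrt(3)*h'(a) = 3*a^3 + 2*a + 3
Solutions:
 h(a) = C1 - sqrt(3)*a^4/4 + 2*sqrt(3)*a^3/9 - sqrt(3)*a^2/3 - sqrt(3)*a


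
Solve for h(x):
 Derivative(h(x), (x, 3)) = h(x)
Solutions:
 h(x) = C3*exp(x) + (C1*sin(sqrt(3)*x/2) + C2*cos(sqrt(3)*x/2))*exp(-x/2)


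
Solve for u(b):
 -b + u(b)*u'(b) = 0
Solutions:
 u(b) = -sqrt(C1 + b^2)
 u(b) = sqrt(C1 + b^2)


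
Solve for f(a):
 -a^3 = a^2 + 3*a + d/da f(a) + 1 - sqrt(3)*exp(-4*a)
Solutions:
 f(a) = C1 - a^4/4 - a^3/3 - 3*a^2/2 - a - sqrt(3)*exp(-4*a)/4


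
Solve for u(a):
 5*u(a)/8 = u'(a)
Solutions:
 u(a) = C1*exp(5*a/8)


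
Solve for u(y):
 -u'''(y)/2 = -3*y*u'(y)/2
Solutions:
 u(y) = C1 + Integral(C2*airyai(3^(1/3)*y) + C3*airybi(3^(1/3)*y), y)


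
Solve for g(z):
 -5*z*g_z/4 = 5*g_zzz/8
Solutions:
 g(z) = C1 + Integral(C2*airyai(-2^(1/3)*z) + C3*airybi(-2^(1/3)*z), z)


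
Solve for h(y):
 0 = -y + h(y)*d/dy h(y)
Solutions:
 h(y) = -sqrt(C1 + y^2)
 h(y) = sqrt(C1 + y^2)


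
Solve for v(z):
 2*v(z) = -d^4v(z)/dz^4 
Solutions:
 v(z) = (C1*sin(2^(3/4)*z/2) + C2*cos(2^(3/4)*z/2))*exp(-2^(3/4)*z/2) + (C3*sin(2^(3/4)*z/2) + C4*cos(2^(3/4)*z/2))*exp(2^(3/4)*z/2)


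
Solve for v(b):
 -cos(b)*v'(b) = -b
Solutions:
 v(b) = C1 + Integral(b/cos(b), b)


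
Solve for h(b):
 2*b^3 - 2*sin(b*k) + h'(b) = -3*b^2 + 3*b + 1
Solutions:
 h(b) = C1 - b^4/2 - b^3 + 3*b^2/2 + b - 2*cos(b*k)/k


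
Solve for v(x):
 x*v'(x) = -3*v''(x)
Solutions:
 v(x) = C1 + C2*erf(sqrt(6)*x/6)


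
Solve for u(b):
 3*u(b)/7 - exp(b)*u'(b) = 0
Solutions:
 u(b) = C1*exp(-3*exp(-b)/7)


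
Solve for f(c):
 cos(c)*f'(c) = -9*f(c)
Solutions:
 f(c) = C1*sqrt(sin(c) - 1)*(sin(c)^4 - 4*sin(c)^3 + 6*sin(c)^2 - 4*sin(c) + 1)/(sqrt(sin(c) + 1)*(sin(c)^4 + 4*sin(c)^3 + 6*sin(c)^2 + 4*sin(c) + 1))


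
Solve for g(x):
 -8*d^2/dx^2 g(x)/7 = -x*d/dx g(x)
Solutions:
 g(x) = C1 + C2*erfi(sqrt(7)*x/4)


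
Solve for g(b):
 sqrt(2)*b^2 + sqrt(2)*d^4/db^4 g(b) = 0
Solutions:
 g(b) = C1 + C2*b + C3*b^2 + C4*b^3 - b^6/360


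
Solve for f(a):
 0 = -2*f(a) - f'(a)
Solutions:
 f(a) = C1*exp(-2*a)


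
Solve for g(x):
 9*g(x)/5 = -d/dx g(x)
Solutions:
 g(x) = C1*exp(-9*x/5)


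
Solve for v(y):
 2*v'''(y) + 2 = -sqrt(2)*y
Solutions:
 v(y) = C1 + C2*y + C3*y^2 - sqrt(2)*y^4/48 - y^3/6


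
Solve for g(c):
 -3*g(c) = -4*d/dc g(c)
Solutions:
 g(c) = C1*exp(3*c/4)


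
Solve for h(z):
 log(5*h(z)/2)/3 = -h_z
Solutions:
 -3*Integral(1/(-log(_y) - log(5) + log(2)), (_y, h(z))) = C1 - z


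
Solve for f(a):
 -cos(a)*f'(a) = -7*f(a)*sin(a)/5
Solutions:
 f(a) = C1/cos(a)^(7/5)


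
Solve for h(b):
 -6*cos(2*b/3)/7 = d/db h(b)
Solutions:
 h(b) = C1 - 9*sin(2*b/3)/7


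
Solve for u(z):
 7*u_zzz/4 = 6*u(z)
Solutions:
 u(z) = C3*exp(2*3^(1/3)*7^(2/3)*z/7) + (C1*sin(3^(5/6)*7^(2/3)*z/7) + C2*cos(3^(5/6)*7^(2/3)*z/7))*exp(-3^(1/3)*7^(2/3)*z/7)


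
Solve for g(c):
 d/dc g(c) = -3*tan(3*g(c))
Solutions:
 g(c) = -asin(C1*exp(-9*c))/3 + pi/3
 g(c) = asin(C1*exp(-9*c))/3


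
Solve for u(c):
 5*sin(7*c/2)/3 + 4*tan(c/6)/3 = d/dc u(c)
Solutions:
 u(c) = C1 - 8*log(cos(c/6)) - 10*cos(7*c/2)/21


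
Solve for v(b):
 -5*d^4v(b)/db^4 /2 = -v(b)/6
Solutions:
 v(b) = C1*exp(-15^(3/4)*b/15) + C2*exp(15^(3/4)*b/15) + C3*sin(15^(3/4)*b/15) + C4*cos(15^(3/4)*b/15)


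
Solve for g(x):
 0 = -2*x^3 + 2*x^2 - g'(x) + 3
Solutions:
 g(x) = C1 - x^4/2 + 2*x^3/3 + 3*x


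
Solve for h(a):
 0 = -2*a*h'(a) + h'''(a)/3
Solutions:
 h(a) = C1 + Integral(C2*airyai(6^(1/3)*a) + C3*airybi(6^(1/3)*a), a)


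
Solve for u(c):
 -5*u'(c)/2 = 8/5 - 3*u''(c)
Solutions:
 u(c) = C1 + C2*exp(5*c/6) - 16*c/25


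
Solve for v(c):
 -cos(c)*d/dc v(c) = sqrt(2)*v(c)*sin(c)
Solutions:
 v(c) = C1*cos(c)^(sqrt(2))


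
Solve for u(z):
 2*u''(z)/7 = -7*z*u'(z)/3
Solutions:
 u(z) = C1 + C2*erf(7*sqrt(3)*z/6)


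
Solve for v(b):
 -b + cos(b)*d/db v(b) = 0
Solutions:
 v(b) = C1 + Integral(b/cos(b), b)


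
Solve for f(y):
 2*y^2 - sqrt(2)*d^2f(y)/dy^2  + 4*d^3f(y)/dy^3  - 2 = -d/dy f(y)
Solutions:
 f(y) = C1 - 2*y^3/3 - 2*sqrt(2)*y^2 + 10*y + (C2*sin(sqrt(14)*y/8) + C3*cos(sqrt(14)*y/8))*exp(sqrt(2)*y/8)


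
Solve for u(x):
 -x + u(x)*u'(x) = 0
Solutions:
 u(x) = -sqrt(C1 + x^2)
 u(x) = sqrt(C1 + x^2)


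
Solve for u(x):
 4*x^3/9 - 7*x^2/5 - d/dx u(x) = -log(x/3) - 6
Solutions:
 u(x) = C1 + x^4/9 - 7*x^3/15 + x*log(x) - x*log(3) + 5*x


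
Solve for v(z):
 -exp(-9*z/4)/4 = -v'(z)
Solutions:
 v(z) = C1 - exp(-9*z/4)/9


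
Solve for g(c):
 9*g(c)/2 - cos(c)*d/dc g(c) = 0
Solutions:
 g(c) = C1*(sin(c) + 1)^(1/4)*(sin(c)^2 + 2*sin(c) + 1)/((sin(c) - 1)^(1/4)*(sin(c)^2 - 2*sin(c) + 1))


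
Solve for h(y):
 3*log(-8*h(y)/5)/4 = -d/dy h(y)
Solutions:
 4*Integral(1/(log(-_y) - log(10) + 4*log(2)), (_y, h(y)))/3 = C1 - y


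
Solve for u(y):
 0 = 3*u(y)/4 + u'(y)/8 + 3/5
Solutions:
 u(y) = C1*exp(-6*y) - 4/5


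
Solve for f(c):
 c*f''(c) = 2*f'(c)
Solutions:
 f(c) = C1 + C2*c^3


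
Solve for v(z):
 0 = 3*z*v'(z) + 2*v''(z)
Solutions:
 v(z) = C1 + C2*erf(sqrt(3)*z/2)


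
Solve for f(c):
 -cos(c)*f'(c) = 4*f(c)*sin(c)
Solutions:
 f(c) = C1*cos(c)^4


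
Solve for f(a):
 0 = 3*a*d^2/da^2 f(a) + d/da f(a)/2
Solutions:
 f(a) = C1 + C2*a^(5/6)


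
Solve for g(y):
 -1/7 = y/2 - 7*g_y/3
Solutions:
 g(y) = C1 + 3*y^2/28 + 3*y/49


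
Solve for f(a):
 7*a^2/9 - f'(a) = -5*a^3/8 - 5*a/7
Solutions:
 f(a) = C1 + 5*a^4/32 + 7*a^3/27 + 5*a^2/14


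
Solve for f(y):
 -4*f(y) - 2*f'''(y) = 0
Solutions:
 f(y) = C3*exp(-2^(1/3)*y) + (C1*sin(2^(1/3)*sqrt(3)*y/2) + C2*cos(2^(1/3)*sqrt(3)*y/2))*exp(2^(1/3)*y/2)


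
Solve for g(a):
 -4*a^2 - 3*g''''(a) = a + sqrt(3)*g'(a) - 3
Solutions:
 g(a) = C1 + C4*exp(-3^(5/6)*a/3) - 4*sqrt(3)*a^3/9 - sqrt(3)*a^2/6 + sqrt(3)*a + (C2*sin(3^(1/3)*a/2) + C3*cos(3^(1/3)*a/2))*exp(3^(5/6)*a/6)


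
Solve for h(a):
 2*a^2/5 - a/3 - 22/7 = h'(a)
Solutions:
 h(a) = C1 + 2*a^3/15 - a^2/6 - 22*a/7


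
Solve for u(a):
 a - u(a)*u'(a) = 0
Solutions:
 u(a) = -sqrt(C1 + a^2)
 u(a) = sqrt(C1 + a^2)


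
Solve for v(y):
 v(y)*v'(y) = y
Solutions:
 v(y) = -sqrt(C1 + y^2)
 v(y) = sqrt(C1 + y^2)


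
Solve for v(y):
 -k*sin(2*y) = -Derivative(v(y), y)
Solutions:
 v(y) = C1 - k*cos(2*y)/2


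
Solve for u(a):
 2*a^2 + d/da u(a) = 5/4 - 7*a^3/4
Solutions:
 u(a) = C1 - 7*a^4/16 - 2*a^3/3 + 5*a/4


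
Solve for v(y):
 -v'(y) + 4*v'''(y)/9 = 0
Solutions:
 v(y) = C1 + C2*exp(-3*y/2) + C3*exp(3*y/2)


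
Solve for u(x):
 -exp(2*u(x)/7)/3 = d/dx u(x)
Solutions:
 u(x) = 7*log(-sqrt(-1/(C1 - x))) - 7*log(2) + 7*log(42)/2
 u(x) = 7*log(-1/(C1 - x))/2 - 7*log(2) + 7*log(42)/2


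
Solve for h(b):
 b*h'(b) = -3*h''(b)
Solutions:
 h(b) = C1 + C2*erf(sqrt(6)*b/6)


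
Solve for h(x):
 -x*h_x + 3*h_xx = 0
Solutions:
 h(x) = C1 + C2*erfi(sqrt(6)*x/6)


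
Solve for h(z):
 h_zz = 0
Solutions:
 h(z) = C1 + C2*z


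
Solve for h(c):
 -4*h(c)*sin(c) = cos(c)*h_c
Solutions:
 h(c) = C1*cos(c)^4


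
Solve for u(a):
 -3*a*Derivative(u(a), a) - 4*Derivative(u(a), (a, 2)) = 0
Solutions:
 u(a) = C1 + C2*erf(sqrt(6)*a/4)


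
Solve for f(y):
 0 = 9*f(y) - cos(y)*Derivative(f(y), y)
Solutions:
 f(y) = C1*sqrt(sin(y) + 1)*(sin(y)^4 + 4*sin(y)^3 + 6*sin(y)^2 + 4*sin(y) + 1)/(sqrt(sin(y) - 1)*(sin(y)^4 - 4*sin(y)^3 + 6*sin(y)^2 - 4*sin(y) + 1))


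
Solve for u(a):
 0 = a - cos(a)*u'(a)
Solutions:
 u(a) = C1 + Integral(a/cos(a), a)


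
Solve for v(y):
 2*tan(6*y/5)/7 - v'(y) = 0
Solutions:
 v(y) = C1 - 5*log(cos(6*y/5))/21


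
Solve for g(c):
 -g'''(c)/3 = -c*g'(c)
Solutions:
 g(c) = C1 + Integral(C2*airyai(3^(1/3)*c) + C3*airybi(3^(1/3)*c), c)


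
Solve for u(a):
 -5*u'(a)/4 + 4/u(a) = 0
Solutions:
 u(a) = -sqrt(C1 + 160*a)/5
 u(a) = sqrt(C1 + 160*a)/5


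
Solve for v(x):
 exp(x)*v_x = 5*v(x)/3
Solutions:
 v(x) = C1*exp(-5*exp(-x)/3)


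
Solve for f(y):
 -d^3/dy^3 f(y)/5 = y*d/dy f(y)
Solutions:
 f(y) = C1 + Integral(C2*airyai(-5^(1/3)*y) + C3*airybi(-5^(1/3)*y), y)


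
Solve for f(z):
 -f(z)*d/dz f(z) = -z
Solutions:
 f(z) = -sqrt(C1 + z^2)
 f(z) = sqrt(C1 + z^2)


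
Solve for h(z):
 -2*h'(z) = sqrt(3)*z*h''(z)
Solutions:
 h(z) = C1 + C2*z^(1 - 2*sqrt(3)/3)


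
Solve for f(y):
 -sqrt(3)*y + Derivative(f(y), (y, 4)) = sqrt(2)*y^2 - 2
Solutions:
 f(y) = C1 + C2*y + C3*y^2 + C4*y^3 + sqrt(2)*y^6/360 + sqrt(3)*y^5/120 - y^4/12


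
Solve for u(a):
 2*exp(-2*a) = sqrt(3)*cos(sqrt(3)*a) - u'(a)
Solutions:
 u(a) = C1 + sin(sqrt(3)*a) + exp(-2*a)


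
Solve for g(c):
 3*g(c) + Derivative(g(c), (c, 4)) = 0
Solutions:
 g(c) = (C1*sin(sqrt(2)*3^(1/4)*c/2) + C2*cos(sqrt(2)*3^(1/4)*c/2))*exp(-sqrt(2)*3^(1/4)*c/2) + (C3*sin(sqrt(2)*3^(1/4)*c/2) + C4*cos(sqrt(2)*3^(1/4)*c/2))*exp(sqrt(2)*3^(1/4)*c/2)


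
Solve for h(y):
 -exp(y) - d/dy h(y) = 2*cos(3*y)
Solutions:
 h(y) = C1 - exp(y) - 2*sin(3*y)/3


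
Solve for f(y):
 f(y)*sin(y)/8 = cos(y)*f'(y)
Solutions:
 f(y) = C1/cos(y)^(1/8)


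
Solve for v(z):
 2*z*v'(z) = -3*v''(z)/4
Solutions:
 v(z) = C1 + C2*erf(2*sqrt(3)*z/3)


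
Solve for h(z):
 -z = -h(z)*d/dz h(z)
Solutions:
 h(z) = -sqrt(C1 + z^2)
 h(z) = sqrt(C1 + z^2)


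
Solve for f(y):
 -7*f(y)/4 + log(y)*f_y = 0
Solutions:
 f(y) = C1*exp(7*li(y)/4)


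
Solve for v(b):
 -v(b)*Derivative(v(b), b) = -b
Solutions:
 v(b) = -sqrt(C1 + b^2)
 v(b) = sqrt(C1 + b^2)


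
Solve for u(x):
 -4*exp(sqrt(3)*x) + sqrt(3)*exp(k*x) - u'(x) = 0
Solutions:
 u(x) = C1 - 4*sqrt(3)*exp(sqrt(3)*x)/3 + sqrt(3)*exp(k*x)/k


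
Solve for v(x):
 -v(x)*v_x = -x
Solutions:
 v(x) = -sqrt(C1 + x^2)
 v(x) = sqrt(C1 + x^2)


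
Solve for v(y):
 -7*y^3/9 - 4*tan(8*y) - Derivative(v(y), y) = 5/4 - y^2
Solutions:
 v(y) = C1 - 7*y^4/36 + y^3/3 - 5*y/4 + log(cos(8*y))/2


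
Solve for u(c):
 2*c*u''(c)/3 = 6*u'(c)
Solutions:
 u(c) = C1 + C2*c^10


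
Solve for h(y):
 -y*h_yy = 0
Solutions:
 h(y) = C1 + C2*y


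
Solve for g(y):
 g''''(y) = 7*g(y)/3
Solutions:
 g(y) = C1*exp(-3^(3/4)*7^(1/4)*y/3) + C2*exp(3^(3/4)*7^(1/4)*y/3) + C3*sin(3^(3/4)*7^(1/4)*y/3) + C4*cos(3^(3/4)*7^(1/4)*y/3)


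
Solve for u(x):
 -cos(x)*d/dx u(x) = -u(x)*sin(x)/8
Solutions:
 u(x) = C1/cos(x)^(1/8)


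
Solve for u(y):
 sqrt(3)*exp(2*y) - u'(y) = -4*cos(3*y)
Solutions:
 u(y) = C1 + sqrt(3)*exp(2*y)/2 + 4*sin(3*y)/3


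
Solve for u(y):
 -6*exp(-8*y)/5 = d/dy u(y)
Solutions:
 u(y) = C1 + 3*exp(-8*y)/20


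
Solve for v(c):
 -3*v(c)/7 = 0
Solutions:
 v(c) = 0


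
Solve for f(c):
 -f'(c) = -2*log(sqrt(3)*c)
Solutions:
 f(c) = C1 + 2*c*log(c) - 2*c + c*log(3)


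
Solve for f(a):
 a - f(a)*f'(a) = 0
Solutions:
 f(a) = -sqrt(C1 + a^2)
 f(a) = sqrt(C1 + a^2)


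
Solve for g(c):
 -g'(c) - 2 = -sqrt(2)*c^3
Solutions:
 g(c) = C1 + sqrt(2)*c^4/4 - 2*c


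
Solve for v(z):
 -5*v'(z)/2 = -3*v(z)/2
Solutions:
 v(z) = C1*exp(3*z/5)


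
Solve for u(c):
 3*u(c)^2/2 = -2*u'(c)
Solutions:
 u(c) = 4/(C1 + 3*c)


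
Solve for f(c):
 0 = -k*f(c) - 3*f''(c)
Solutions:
 f(c) = C1*exp(-sqrt(3)*c*sqrt(-k)/3) + C2*exp(sqrt(3)*c*sqrt(-k)/3)


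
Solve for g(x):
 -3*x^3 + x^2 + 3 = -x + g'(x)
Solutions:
 g(x) = C1 - 3*x^4/4 + x^3/3 + x^2/2 + 3*x


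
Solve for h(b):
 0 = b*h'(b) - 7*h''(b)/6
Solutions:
 h(b) = C1 + C2*erfi(sqrt(21)*b/7)


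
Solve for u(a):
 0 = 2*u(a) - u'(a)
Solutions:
 u(a) = C1*exp(2*a)


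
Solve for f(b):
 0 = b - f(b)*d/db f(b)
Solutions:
 f(b) = -sqrt(C1 + b^2)
 f(b) = sqrt(C1 + b^2)


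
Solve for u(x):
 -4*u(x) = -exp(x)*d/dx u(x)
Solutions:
 u(x) = C1*exp(-4*exp(-x))


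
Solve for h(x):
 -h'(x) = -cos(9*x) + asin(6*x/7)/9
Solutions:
 h(x) = C1 - x*asin(6*x/7)/9 - sqrt(49 - 36*x^2)/54 + sin(9*x)/9


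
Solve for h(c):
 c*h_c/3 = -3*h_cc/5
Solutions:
 h(c) = C1 + C2*erf(sqrt(10)*c/6)


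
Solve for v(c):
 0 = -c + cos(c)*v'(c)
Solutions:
 v(c) = C1 + Integral(c/cos(c), c)


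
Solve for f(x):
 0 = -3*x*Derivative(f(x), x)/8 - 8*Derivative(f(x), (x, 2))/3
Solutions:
 f(x) = C1 + C2*erf(3*sqrt(2)*x/16)


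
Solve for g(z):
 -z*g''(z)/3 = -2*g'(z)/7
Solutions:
 g(z) = C1 + C2*z^(13/7)


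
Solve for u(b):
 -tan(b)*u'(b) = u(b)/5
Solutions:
 u(b) = C1/sin(b)^(1/5)


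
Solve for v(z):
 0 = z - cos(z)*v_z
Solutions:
 v(z) = C1 + Integral(z/cos(z), z)


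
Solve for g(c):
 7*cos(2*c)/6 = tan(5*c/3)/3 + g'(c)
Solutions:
 g(c) = C1 + log(cos(5*c/3))/5 + 7*sin(2*c)/12


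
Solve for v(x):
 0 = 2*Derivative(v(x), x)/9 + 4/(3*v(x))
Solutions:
 v(x) = -sqrt(C1 - 12*x)
 v(x) = sqrt(C1 - 12*x)


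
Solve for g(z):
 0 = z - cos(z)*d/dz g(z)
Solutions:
 g(z) = C1 + Integral(z/cos(z), z)


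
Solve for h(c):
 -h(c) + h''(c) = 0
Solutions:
 h(c) = C1*exp(-c) + C2*exp(c)


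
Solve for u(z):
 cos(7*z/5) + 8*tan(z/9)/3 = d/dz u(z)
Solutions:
 u(z) = C1 - 24*log(cos(z/9)) + 5*sin(7*z/5)/7


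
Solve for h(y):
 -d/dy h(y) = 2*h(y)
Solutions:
 h(y) = C1*exp(-2*y)


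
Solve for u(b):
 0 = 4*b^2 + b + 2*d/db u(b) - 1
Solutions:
 u(b) = C1 - 2*b^3/3 - b^2/4 + b/2


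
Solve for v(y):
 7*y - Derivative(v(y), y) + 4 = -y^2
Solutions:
 v(y) = C1 + y^3/3 + 7*y^2/2 + 4*y


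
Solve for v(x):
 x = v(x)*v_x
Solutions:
 v(x) = -sqrt(C1 + x^2)
 v(x) = sqrt(C1 + x^2)


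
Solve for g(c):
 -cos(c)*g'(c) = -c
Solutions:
 g(c) = C1 + Integral(c/cos(c), c)


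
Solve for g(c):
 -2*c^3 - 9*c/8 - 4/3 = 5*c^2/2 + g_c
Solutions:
 g(c) = C1 - c^4/2 - 5*c^3/6 - 9*c^2/16 - 4*c/3


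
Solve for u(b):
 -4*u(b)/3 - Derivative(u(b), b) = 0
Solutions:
 u(b) = C1*exp(-4*b/3)


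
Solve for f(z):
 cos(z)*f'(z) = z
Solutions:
 f(z) = C1 + Integral(z/cos(z), z)


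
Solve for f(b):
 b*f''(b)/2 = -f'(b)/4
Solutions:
 f(b) = C1 + C2*sqrt(b)


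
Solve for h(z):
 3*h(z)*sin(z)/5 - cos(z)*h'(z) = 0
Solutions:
 h(z) = C1/cos(z)^(3/5)


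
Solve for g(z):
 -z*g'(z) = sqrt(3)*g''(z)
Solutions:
 g(z) = C1 + C2*erf(sqrt(2)*3^(3/4)*z/6)


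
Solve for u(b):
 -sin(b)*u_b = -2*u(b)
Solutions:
 u(b) = C1*(cos(b) - 1)/(cos(b) + 1)


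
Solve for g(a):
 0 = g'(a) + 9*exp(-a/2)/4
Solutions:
 g(a) = C1 + 9*exp(-a/2)/2


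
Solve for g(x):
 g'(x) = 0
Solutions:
 g(x) = C1


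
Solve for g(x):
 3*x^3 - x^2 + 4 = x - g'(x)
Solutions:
 g(x) = C1 - 3*x^4/4 + x^3/3 + x^2/2 - 4*x


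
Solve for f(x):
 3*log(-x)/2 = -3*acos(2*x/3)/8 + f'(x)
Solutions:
 f(x) = C1 + 3*x*log(-x)/2 + 3*x*acos(2*x/3)/8 - 3*x/2 - 3*sqrt(9 - 4*x^2)/16


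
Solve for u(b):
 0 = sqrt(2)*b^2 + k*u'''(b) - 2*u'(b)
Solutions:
 u(b) = C1 + C2*exp(-sqrt(2)*b*sqrt(1/k)) + C3*exp(sqrt(2)*b*sqrt(1/k)) + sqrt(2)*b^3/6 + sqrt(2)*b*k/2


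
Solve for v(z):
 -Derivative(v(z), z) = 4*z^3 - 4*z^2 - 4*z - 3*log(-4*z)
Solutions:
 v(z) = C1 - z^4 + 4*z^3/3 + 2*z^2 + 3*z*log(-z) + 3*z*(-1 + 2*log(2))


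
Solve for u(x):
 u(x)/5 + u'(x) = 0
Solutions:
 u(x) = C1*exp(-x/5)


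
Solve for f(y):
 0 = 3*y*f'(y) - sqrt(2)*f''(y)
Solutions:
 f(y) = C1 + C2*erfi(2^(1/4)*sqrt(3)*y/2)


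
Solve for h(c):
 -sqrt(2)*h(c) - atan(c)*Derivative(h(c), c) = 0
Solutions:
 h(c) = C1*exp(-sqrt(2)*Integral(1/atan(c), c))


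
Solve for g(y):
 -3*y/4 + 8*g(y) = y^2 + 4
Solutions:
 g(y) = y^2/8 + 3*y/32 + 1/2


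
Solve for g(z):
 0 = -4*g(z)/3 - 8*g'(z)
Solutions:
 g(z) = C1*exp(-z/6)
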